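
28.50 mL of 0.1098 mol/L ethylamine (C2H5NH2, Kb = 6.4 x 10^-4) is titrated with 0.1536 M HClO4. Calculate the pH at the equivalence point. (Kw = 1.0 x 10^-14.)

n(C2H5NH2) = 0.1098 x 0.02850 = 0.003129 mol; V(HClO4) at equivalence = 0.003129/0.1536 = 0.02037 L.
At equivalence the base is fully converted to C2H5NH3+; total volume = 0.04887 L, so [C2H5NH3+] = 0.003129/0.04887 = 0.06403 M.
Ka(C2H5NH3+) = Kw/Kb = 1.0e-14 / 6.4 x 10^-4 = 1.56e-11.
[H^+] = sqrt(Ka x [C2H5NH3+]) = sqrt(1.56e-11 x 0.06403) = 1.00e-6 M.
pH = -log(1.00e-6) = 6.00.

6.00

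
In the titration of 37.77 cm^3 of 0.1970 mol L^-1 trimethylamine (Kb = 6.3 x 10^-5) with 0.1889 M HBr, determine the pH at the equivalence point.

n((CH3)3N) = 0.1970 x 0.03777 = 0.007441 mol; V(HBr) at equivalence = 0.007441/0.1889 = 0.03939 L.
At equivalence the base is fully converted to (CH3)3NH+; total volume = 0.07716 L, so [(CH3)3NH+] = 0.007441/0.07716 = 0.09643 M.
Ka((CH3)3NH+) = Kw/Kb = 1.0e-14 / 6.3 x 10^-5 = 1.59e-10.
[H^+] = sqrt(Ka x [(CH3)3NH+]) = sqrt(1.59e-10 x 0.09643) = 3.91e-6 M.
pH = -log(3.91e-6) = 5.41.

5.41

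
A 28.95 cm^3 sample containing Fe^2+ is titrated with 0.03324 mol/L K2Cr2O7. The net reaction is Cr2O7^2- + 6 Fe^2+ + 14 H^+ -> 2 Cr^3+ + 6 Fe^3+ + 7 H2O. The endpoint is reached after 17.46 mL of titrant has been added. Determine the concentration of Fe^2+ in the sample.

0.120 M

n(K2Cr2O7) = 0.03324 x 0.01746 = 0.0005804 mol.
From the balanced equation, 1 mol K2Cr2O7 reacts with 6 mol Fe^2+, so n(Fe^2+) = 0.0005804 x 6/1 = 0.003482 mol.
[Fe^2+] = 0.003482 / 0.02895 L = 0.120 M.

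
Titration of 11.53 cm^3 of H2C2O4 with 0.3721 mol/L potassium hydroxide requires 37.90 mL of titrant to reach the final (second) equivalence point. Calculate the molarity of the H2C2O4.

0.612 M

n(KOH) = 0.3721 x 0.03790 = 0.01410 mol.
At the final (second) equivalence point, 2 mol OH^- react per mol H2C2O4, so n(H2C2O4) = 0.01410 / 2 = 0.007051 mol.
[H2C2O4] = 0.007051 / 0.01153 L = 0.612 M.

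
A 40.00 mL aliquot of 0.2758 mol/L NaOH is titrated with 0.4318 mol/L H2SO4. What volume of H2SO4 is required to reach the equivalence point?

12.8 mL

n(NaOH) = 0.2758 mol/L x 0.04000 L = 0.01103 mol.
The neutralisation is 2 NaOH : 1 H2SO4, so n(H2SO4) = 0.01103 x 1/2 = 0.005516 mol.
V(H2SO4) = 0.005516 / 0.4318 = 0.01277 L = 12.8 mL.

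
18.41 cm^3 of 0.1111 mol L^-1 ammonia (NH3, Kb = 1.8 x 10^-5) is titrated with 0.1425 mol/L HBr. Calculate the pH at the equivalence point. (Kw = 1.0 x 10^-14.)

n(NH3) = 0.1111 x 0.01841 = 0.002045 mol; V(HBr) at equivalence = 0.002045/0.1425 = 0.01435 L.
At equivalence the base is fully converted to NH4+; total volume = 0.03276 L, so [NH4+] = 0.002045/0.03276 = 0.06243 M.
Ka(NH4+) = Kw/Kb = 1.0e-14 / 1.8 x 10^-5 = 5.56e-10.
[H^+] = sqrt(Ka x [NH4+]) = sqrt(5.56e-10 x 0.06243) = 5.89e-6 M.
pH = -log(5.89e-6) = 5.23.

5.23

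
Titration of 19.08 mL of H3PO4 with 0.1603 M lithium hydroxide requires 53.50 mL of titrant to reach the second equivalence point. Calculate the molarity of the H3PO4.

n(LiOH) = 0.1603 x 0.05350 = 0.008576 mol.
At the second equivalence point, 2 mol OH^- react per mol H3PO4, so n(H3PO4) = 0.008576 / 2 = 0.004288 mol.
[H3PO4] = 0.004288 / 0.01908 L = 0.225 M.

0.225 M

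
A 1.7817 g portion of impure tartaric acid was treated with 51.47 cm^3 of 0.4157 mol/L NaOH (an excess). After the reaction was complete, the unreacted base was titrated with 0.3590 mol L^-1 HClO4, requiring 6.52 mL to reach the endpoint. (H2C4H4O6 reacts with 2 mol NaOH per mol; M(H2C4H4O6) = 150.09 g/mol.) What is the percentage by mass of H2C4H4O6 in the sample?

80.3%

Total n(NaOH) added = 0.4157 x 0.05147 = 0.02140 mol.
n(HClO4) used = 0.3590 x 0.006520 = 0.002341 mol, which equals the excess n(NaOH).
So n(NaOH) consumed by the sample = 0.02140 - 0.002341 = 0.01906 mol.
n(H2C4H4O6) = 0.01906 / 2 = 0.009528 mol.
mass H2C4H4O6 = 0.009528 x 150.09 = 1.430 g, so %H2C4H4O6 = 1.430/1.7817 x 100 = 80.3%.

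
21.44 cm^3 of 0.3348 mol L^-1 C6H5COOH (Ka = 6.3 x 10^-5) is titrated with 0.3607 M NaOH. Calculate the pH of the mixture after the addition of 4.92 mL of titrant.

Initial n(C6H5COOH) = 0.3348 x 0.02144 = 0.007178 mol.
n(NaOH) added = 0.3607 x 0.004920 = 0.001775 mol, converting that many moles of C6H5COOH to C6H5COO-.
Remaining n(C6H5COOH) = 0.005403 mol; n(C6H5COO-) = 0.001775 mol.
By Henderson-Hasselbalch, pH = pKa + log([A^-]/[HA]) = 4.20 + log(0.001775/0.005403) = 4.20 + (-0.48) = 3.72.

3.72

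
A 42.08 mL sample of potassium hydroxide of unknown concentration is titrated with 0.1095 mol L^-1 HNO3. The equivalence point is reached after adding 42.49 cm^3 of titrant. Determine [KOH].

0.111 M

n(HNO3) delivered = 0.1095 x 0.04249 = 0.004653 mol.
For a 1:1 reaction, n(KOH) = 0.004653 mol.
[KOH] = 0.004653 mol / 0.04208 L = 0.111 M.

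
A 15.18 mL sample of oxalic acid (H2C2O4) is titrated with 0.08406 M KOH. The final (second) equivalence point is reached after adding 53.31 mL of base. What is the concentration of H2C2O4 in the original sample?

0.148 M

n(KOH) = 0.08406 x 0.05331 = 0.004481 mol.
At the final (second) equivalence point, 2 mol OH^- react per mol H2C2O4, so n(H2C2O4) = 0.004481 / 2 = 0.002241 mol.
[H2C2O4] = 0.002241 / 0.01518 L = 0.148 M.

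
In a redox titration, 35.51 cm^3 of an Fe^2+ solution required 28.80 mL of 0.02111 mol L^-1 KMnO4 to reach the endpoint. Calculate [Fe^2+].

n(KMnO4) = 0.02111 x 0.02880 = 0.0006080 mol.
From the balanced equation, 1 mol KMnO4 reacts with 5 mol Fe^2+, so n(Fe^2+) = 0.0006080 x 5/1 = 0.003040 mol.
[Fe^2+] = 0.003040 / 0.03551 L = 0.0856 M.

0.0856 M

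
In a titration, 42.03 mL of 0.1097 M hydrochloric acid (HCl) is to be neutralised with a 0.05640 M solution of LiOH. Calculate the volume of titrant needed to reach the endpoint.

81.7 mL

n(HCl) = 0.1097 mol/L x 0.04203 L = 0.004611 mol.
At equivalence n(LiOH) = n(HCl) = 0.004611 mol.
V(LiOH) = 0.004611 / 0.05640 = 0.08175 L = 81.7 mL.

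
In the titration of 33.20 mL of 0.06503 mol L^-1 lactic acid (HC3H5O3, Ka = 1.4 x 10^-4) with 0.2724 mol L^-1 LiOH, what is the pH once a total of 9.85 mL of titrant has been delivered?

n(acid) = 0.06503 x 0.03320 = 0.002159 mol; n(LiOH) added = 0.2724 x 0.009850 = 0.002683 mol.
Base is in excess by 0.002683 - 0.002159 = 0.0005241 mol in a total volume of 0.04305 L.
[OH^-] = 0.0005241/0.04305 = 0.01218 M, so pOH = 1.91 and pH = 14.00 - 1.91 = 12.09.

12.09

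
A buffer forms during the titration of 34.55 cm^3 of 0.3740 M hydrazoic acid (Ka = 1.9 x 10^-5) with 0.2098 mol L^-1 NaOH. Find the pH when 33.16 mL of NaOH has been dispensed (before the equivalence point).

4.79

Initial n(HN3) = 0.3740 x 0.03455 = 0.01292 mol.
n(NaOH) added = 0.2098 x 0.03316 = 0.006957 mol, converting that many moles of HN3 to N3-.
Remaining n(HN3) = 0.005965 mol; n(N3-) = 0.006957 mol.
By Henderson-Hasselbalch, pH = pKa + log([A^-]/[HA]) = 4.72 + log(0.006957/0.005965) = 4.72 + (+0.07) = 4.79.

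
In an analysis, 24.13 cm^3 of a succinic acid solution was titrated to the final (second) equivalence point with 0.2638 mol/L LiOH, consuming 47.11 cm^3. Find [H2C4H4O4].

0.258 M

n(LiOH) = 0.2638 x 0.04711 = 0.01243 mol.
At the final (second) equivalence point, 2 mol OH^- react per mol H2C4H4O4, so n(H2C4H4O4) = 0.01243 / 2 = 0.006214 mol.
[H2C4H4O4] = 0.006214 / 0.02413 L = 0.258 M.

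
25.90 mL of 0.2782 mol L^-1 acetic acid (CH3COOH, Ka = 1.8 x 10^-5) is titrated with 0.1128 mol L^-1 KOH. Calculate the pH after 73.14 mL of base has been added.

12.02

n(acid) = 0.2782 x 0.02590 = 0.007205 mol; n(KOH) added = 0.1128 x 0.07314 = 0.008250 mol.
Base is in excess by 0.008250 - 0.007205 = 0.001045 mol in a total volume of 0.09904 L.
[OH^-] = 0.001045/0.09904 = 0.01055 M, so pOH = 1.98 and pH = 14.00 - 1.98 = 12.02.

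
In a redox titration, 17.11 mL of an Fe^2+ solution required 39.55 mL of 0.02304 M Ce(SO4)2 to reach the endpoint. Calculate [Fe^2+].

n(Ce(SO4)2) = 0.02304 x 0.03955 = 0.0009112 mol.
From the balanced equation, 1 mol Ce(SO4)2 reacts with 1 mol Fe^2+, so n(Fe^2+) = 0.0009112 x 1/1 = 0.0009112 mol.
[Fe^2+] = 0.0009112 / 0.01711 L = 0.0533 M.

0.0533 M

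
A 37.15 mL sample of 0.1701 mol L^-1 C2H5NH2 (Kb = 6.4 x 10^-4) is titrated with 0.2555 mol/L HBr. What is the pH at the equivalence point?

5.90

n(C2H5NH2) = 0.1701 x 0.03715 = 0.006319 mol; V(HBr) at equivalence = 0.006319/0.2555 = 0.02473 L.
At equivalence the base is fully converted to C2H5NH3+; total volume = 0.06188 L, so [C2H5NH3+] = 0.006319/0.06188 = 0.1021 M.
Ka(C2H5NH3+) = Kw/Kb = 1.0e-14 / 6.4 x 10^-4 = 1.56e-11.
[H^+] = sqrt(Ka x [C2H5NH3+]) = sqrt(1.56e-11 x 0.1021) = 1.26e-6 M.
pH = -log(1.26e-6) = 5.90.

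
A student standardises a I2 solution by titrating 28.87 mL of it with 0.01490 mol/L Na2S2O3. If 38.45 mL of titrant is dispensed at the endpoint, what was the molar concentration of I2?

n(Na2S2O3) = 0.01490 x 0.03845 = 0.0005729 mol.
From the balanced equation, 2 mol Na2S2O3 reacts with 1 mol I2, so n(I2) = 0.0005729 x 1/2 = 0.0002865 mol.
[I2] = 0.0002865 / 0.02887 L = 0.00992 M.

0.00992 M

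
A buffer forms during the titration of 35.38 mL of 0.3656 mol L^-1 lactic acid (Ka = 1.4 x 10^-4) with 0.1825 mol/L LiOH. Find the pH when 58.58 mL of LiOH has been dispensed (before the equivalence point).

Initial n(HC3H5O3) = 0.3656 x 0.03538 = 0.01293 mol.
n(LiOH) added = 0.1825 x 0.05858 = 0.01069 mol, converting that many moles of HC3H5O3 to C3H5O3-.
Remaining n(HC3H5O3) = 0.002244 mol; n(C3H5O3-) = 0.01069 mol.
By Henderson-Hasselbalch, pH = pKa + log([A^-]/[HA]) = 3.85 + log(0.01069/0.002244) = 3.85 + (+0.68) = 4.53.

4.53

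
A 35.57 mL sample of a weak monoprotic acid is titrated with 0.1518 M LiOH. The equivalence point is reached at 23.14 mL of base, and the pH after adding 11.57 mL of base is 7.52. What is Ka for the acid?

3.0 x 10^-8

11.57 mL is half of the equivalence volume, so this is the half-equivalence point where [HA] = [A^-].
At half-equivalence pH = pKa, so pKa = 7.52.
Ka = 10^(-7.52) = 3.0 x 10^-8.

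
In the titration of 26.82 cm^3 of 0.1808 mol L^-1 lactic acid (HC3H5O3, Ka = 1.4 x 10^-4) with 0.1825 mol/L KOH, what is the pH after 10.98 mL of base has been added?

3.70

Initial n(HC3H5O3) = 0.1808 x 0.02682 = 0.004849 mol.
n(KOH) added = 0.1825 x 0.01098 = 0.002004 mol, converting that many moles of HC3H5O3 to C3H5O3-.
Remaining n(HC3H5O3) = 0.002845 mol; n(C3H5O3-) = 0.002004 mol.
By Henderson-Hasselbalch, pH = pKa + log([A^-]/[HA]) = 3.85 + log(0.002004/0.002845) = 3.85 + (-0.15) = 3.70.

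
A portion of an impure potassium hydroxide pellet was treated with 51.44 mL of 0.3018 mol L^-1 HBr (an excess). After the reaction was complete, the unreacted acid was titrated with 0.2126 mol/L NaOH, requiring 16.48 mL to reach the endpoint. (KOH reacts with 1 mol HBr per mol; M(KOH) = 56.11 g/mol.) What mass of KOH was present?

0.674 g

Total n(HBr) added = 0.3018 x 0.05144 = 0.01552 mol.
n(NaOH) used = 0.2126 x 0.01648 = 0.003504 mol, which equals the excess n(HBr).
So n(HBr) consumed by the sample = 0.01552 - 0.003504 = 0.01202 mol.
n(KOH) = 0.01202 / 1 = 0.01202 mol.
mass = 0.01202 mol x 56.11 g/mol = 0.674 g.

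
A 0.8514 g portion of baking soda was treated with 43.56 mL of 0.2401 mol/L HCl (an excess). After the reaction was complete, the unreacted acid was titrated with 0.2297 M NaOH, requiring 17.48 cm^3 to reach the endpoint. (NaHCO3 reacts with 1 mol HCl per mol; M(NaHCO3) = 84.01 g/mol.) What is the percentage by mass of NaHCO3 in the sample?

63.6%

Total n(HCl) added = 0.2401 x 0.04356 = 0.01046 mol.
n(NaOH) used = 0.2297 x 0.01748 = 0.004015 mol, which equals the excess n(HCl).
So n(HCl) consumed by the sample = 0.01046 - 0.004015 = 0.006444 mol.
n(NaHCO3) = 0.006444 / 1 = 0.006444 mol.
mass NaHCO3 = 0.006444 x 84.01 = 0.5413 g, so %NaHCO3 = 0.5413/0.8514 x 100 = 63.6%.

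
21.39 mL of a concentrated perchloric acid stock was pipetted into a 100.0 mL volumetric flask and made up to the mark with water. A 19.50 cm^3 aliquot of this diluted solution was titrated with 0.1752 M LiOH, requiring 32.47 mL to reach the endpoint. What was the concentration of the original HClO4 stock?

n(LiOH) = 0.1752 x 0.03247 = 0.005689 mol.
n(HClO4) in the aliquot = 0.005689 mol.
[diluted HClO4] = 0.005689 / 0.01950 = 0.2917 M.
Dilution factor = 100.0/21.39 = 4.675, so [stock] = 0.2917 x 4.675 = 1.36 M.

1.36 M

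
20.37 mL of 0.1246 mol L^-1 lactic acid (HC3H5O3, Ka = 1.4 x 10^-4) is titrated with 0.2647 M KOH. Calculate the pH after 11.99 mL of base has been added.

n(acid) = 0.1246 x 0.02037 = 0.002538 mol; n(KOH) added = 0.2647 x 0.01199 = 0.003174 mol.
Base is in excess by 0.003174 - 0.002538 = 0.0006357 mol in a total volume of 0.03236 L.
[OH^-] = 0.0006357/0.03236 = 0.01964 M, so pOH = 1.71 and pH = 14.00 - 1.71 = 12.29.

12.29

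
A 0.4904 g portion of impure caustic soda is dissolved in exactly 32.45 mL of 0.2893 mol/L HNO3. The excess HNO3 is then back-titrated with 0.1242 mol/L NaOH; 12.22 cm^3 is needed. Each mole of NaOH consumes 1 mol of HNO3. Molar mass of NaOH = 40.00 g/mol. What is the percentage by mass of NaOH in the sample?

64.2%

Total n(HNO3) added = 0.2893 x 0.03245 = 0.009388 mol.
n(NaOH) used = 0.1242 x 0.01222 = 0.001518 mol, which equals the excess n(HNO3).
So n(HNO3) consumed by the sample = 0.009388 - 0.001518 = 0.007870 mol.
n(NaOH) = 0.007870 / 1 = 0.007870 mol.
mass NaOH = 0.007870 x 40.00 = 0.3148 g, so %NaOH = 0.3148/0.4904 x 100 = 64.2%.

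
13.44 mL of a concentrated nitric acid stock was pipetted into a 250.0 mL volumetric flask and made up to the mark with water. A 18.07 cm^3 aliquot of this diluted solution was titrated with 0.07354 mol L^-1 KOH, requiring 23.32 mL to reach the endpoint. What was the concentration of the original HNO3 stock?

1.77 M

n(KOH) = 0.07354 x 0.02332 = 0.001715 mol.
n(HNO3) in the aliquot = 0.001715 mol.
[diluted HNO3] = 0.001715 / 0.01807 = 0.09491 M.
Dilution factor = 250.0/13.44 = 18.60, so [stock] = 0.09491 x 18.60 = 1.77 M.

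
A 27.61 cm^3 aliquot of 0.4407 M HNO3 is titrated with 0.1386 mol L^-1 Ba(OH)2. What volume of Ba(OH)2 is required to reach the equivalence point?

n(HNO3) = 0.4407 mol/L x 0.02761 L = 0.01217 mol.
The neutralisation is 2 HNO3 : 1 Ba(OH)2, so n(Ba(OH)2) = 0.01217 x 1/2 = 0.006084 mol.
V(Ba(OH)2) = 0.006084 / 0.1386 = 0.04390 L = 43.9 mL.

43.9 mL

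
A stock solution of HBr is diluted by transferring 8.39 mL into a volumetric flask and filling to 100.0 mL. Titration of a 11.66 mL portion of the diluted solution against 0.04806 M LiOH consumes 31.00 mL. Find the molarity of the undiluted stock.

1.52 M

n(LiOH) = 0.04806 x 0.03100 = 0.001490 mol.
n(HBr) in the aliquot = 0.001490 mol.
[diluted HBr] = 0.001490 / 0.01166 = 0.1278 M.
Dilution factor = 100.0/8.390 = 11.92, so [stock] = 0.1278 x 11.92 = 1.52 M.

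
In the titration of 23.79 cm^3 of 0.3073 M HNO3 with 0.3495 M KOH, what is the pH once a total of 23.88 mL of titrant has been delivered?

12.34

n(acid) = 0.3073 x 0.02379 = 0.007311 mol; n(KOH) added = 0.3495 x 0.02388 = 0.008346 mol.
Base is in excess by 0.008346 - 0.007311 = 0.001035 mol in a total volume of 0.04767 L.
[OH^-] = 0.001035/0.04767 = 0.02172 M, so pOH = 1.66 and pH = 14.00 - 1.66 = 12.34.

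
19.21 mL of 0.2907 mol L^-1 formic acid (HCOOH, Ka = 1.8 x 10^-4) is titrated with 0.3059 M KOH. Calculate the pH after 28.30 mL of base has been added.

n(acid) = 0.2907 x 0.01921 = 0.005584 mol; n(KOH) added = 0.3059 x 0.02830 = 0.008657 mol.
Base is in excess by 0.008657 - 0.005584 = 0.003073 mol in a total volume of 0.04751 L.
[OH^-] = 0.003073/0.04751 = 0.06467 M, so pOH = 1.19 and pH = 14.00 - 1.19 = 12.81.

12.81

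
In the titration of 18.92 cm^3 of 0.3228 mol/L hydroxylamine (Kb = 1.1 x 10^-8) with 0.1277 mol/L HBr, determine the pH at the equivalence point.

3.54

n(NH2OH) = 0.3228 x 0.01892 = 0.006107 mol; V(HBr) at equivalence = 0.006107/0.1277 = 0.04783 L.
At equivalence the base is fully converted to NH3OH+; total volume = 0.06675 L, so [NH3OH+] = 0.006107/0.06675 = 0.09150 M.
Ka(NH3OH+) = Kw/Kb = 1.0e-14 / 1.1 x 10^-8 = 9.09e-7.
[H^+] = sqrt(Ka x [NH3OH+]) = sqrt(9.09e-7 x 0.09150) = 0.000288 M.
pH = -log(0.000288) = 3.54.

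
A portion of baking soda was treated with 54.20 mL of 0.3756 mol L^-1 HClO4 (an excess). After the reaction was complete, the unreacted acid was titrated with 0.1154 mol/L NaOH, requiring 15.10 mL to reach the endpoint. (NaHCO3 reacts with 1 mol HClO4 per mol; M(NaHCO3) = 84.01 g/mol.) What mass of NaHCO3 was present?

Total n(HClO4) added = 0.3756 x 0.05420 = 0.02036 mol.
n(NaOH) used = 0.1154 x 0.01510 = 0.001743 mol, which equals the excess n(HClO4).
So n(HClO4) consumed by the sample = 0.02036 - 0.001743 = 0.01861 mol.
n(NaHCO3) = 0.01861 / 1 = 0.01861 mol.
mass = 0.01861 mol x 84.01 g/mol = 1.56 g.

1.56 g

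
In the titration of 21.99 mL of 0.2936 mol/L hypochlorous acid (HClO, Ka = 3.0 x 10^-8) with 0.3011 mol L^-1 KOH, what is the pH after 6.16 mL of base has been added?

Initial n(HClO) = 0.2936 x 0.02199 = 0.006456 mol.
n(KOH) added = 0.3011 x 0.006160 = 0.001855 mol, converting that many moles of HClO to ClO-.
Remaining n(HClO) = 0.004601 mol; n(ClO-) = 0.001855 mol.
By Henderson-Hasselbalch, pH = pKa + log([A^-]/[HA]) = 7.52 + log(0.001855/0.004601) = 7.52 + (-0.39) = 7.13.

7.13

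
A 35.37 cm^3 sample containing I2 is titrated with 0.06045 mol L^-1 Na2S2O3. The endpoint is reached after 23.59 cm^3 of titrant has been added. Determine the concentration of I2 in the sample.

n(Na2S2O3) = 0.06045 x 0.02359 = 0.001426 mol.
From the balanced equation, 2 mol Na2S2O3 reacts with 1 mol I2, so n(I2) = 0.001426 x 1/2 = 0.0007130 mol.
[I2] = 0.0007130 / 0.03537 L = 0.0202 M.

0.0202 M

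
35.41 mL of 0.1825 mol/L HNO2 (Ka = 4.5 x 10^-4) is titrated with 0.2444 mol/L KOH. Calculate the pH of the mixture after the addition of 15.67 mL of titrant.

Initial n(HNO2) = 0.1825 x 0.03541 = 0.006462 mol.
n(KOH) added = 0.2444 x 0.01567 = 0.003830 mol, converting that many moles of HNO2 to NO2-.
Remaining n(HNO2) = 0.002633 mol; n(NO2-) = 0.003830 mol.
By Henderson-Hasselbalch, pH = pKa + log([A^-]/[HA]) = 3.35 + log(0.003830/0.002633) = 3.35 + (+0.16) = 3.51.

3.51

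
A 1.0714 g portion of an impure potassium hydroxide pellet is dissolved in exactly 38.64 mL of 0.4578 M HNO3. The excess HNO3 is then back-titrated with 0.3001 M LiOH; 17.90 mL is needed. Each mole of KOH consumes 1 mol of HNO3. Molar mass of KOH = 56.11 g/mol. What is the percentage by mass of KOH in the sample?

Total n(HNO3) added = 0.4578 x 0.03864 = 0.01769 mol.
n(LiOH) used = 0.3001 x 0.01790 = 0.005372 mol, which equals the excess n(HNO3).
So n(HNO3) consumed by the sample = 0.01769 - 0.005372 = 0.01232 mol.
n(KOH) = 0.01232 / 1 = 0.01232 mol.
mass KOH = 0.01232 x 56.11 = 0.6911 g, so %KOH = 0.6911/1.0714 x 100 = 64.5%.

64.5%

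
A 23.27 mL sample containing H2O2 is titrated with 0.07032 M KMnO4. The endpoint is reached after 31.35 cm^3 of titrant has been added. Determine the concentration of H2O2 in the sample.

n(KMnO4) = 0.07032 x 0.03135 = 0.002205 mol.
From the balanced equation, 2 mol KMnO4 reacts with 5 mol H2O2, so n(H2O2) = 0.002205 x 5/2 = 0.005511 mol.
[H2O2] = 0.005511 / 0.02327 L = 0.237 M.

0.237 M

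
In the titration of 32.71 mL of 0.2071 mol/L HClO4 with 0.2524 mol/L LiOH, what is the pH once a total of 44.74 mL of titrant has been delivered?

12.77

n(acid) = 0.2071 x 0.03271 = 0.006774 mol; n(LiOH) added = 0.2524 x 0.04474 = 0.01129 mol.
Base is in excess by 0.01129 - 0.006774 = 0.004518 mol in a total volume of 0.07745 L.
[OH^-] = 0.004518/0.07745 = 0.05834 M, so pOH = 1.23 and pH = 14.00 - 1.23 = 12.77.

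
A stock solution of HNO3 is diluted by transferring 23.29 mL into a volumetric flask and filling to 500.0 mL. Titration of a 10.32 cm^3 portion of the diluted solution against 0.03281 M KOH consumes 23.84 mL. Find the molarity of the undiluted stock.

n(KOH) = 0.03281 x 0.02384 = 0.0007822 mol.
n(HNO3) in the aliquot = 0.0007822 mol.
[diluted HNO3] = 0.0007822 / 0.01032 = 0.07579 M.
Dilution factor = 500.0/23.29 = 21.47, so [stock] = 0.07579 x 21.47 = 1.63 M.

1.63 M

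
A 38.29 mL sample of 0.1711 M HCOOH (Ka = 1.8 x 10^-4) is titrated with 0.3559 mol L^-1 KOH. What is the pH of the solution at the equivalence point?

8.40

n(HCOOH) = 0.1711 x 0.03829 = 0.006551 mol; V(KOH) at equivalence = 0.006551/0.3559 = 0.01841 L.
At equivalence all the acid is converted to HCOO-; total volume = 0.03829 + 0.01841 = 0.05670 L, so [HCOO-] = 0.006551/0.05670 = 0.1155 M.
Kb = Kw/Ka = 1.0e-14 / 1.8 x 10^-4 = 5.56e-11.
[OH^-] = sqrt(Kb x [HCOO-]) = sqrt(5.56e-11 x 0.1155) = 2.53e-6 M.
pOH = 5.60, so pH = 14.00 - 5.60 = 8.40.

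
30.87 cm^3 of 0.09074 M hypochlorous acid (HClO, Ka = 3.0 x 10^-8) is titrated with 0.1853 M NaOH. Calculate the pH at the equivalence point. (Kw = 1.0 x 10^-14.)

10.15

n(HClO) = 0.09074 x 0.03087 = 0.002801 mol; V(NaOH) at equivalence = 0.002801/0.1853 = 0.01512 L.
At equivalence all the acid is converted to ClO-; total volume = 0.03087 + 0.01512 = 0.04599 L, so [ClO-] = 0.002801/0.04599 = 0.06091 M.
Kb = Kw/Ka = 1.0e-14 / 3.0 x 10^-8 = 3.33e-7.
[OH^-] = sqrt(Kb x [ClO-]) = sqrt(3.33e-7 x 0.06091) = 0.000142 M.
pOH = 3.85, so pH = 14.00 - 3.85 = 10.15.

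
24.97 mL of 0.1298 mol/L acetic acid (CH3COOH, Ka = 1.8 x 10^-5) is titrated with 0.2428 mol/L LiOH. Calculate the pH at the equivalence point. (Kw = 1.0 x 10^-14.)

n(CH3COOH) = 0.1298 x 0.02497 = 0.003241 mol; V(LiOH) at equivalence = 0.003241/0.2428 = 0.01335 L.
At equivalence all the acid is converted to CH3COO-; total volume = 0.02497 + 0.01335 = 0.03832 L, so [CH3COO-] = 0.003241/0.03832 = 0.08458 M.
Kb = Kw/Ka = 1.0e-14 / 1.8 x 10^-5 = 5.56e-10.
[OH^-] = sqrt(Kb x [CH3COO-]) = sqrt(5.56e-10 x 0.08458) = 6.85e-6 M.
pOH = 5.16, so pH = 14.00 - 5.16 = 8.84.

8.84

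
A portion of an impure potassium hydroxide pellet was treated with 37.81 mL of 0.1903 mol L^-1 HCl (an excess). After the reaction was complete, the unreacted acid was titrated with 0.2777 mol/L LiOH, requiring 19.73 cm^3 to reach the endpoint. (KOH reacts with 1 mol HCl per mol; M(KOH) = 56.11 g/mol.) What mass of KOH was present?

Total n(HCl) added = 0.1903 x 0.03781 = 0.007195 mol.
n(LiOH) used = 0.2777 x 0.01973 = 0.005479 mol, which equals the excess n(HCl).
So n(HCl) consumed by the sample = 0.007195 - 0.005479 = 0.001716 mol.
n(KOH) = 0.001716 / 1 = 0.001716 mol.
mass = 0.001716 mol x 56.11 g/mol = 0.0963 g.

0.0963 g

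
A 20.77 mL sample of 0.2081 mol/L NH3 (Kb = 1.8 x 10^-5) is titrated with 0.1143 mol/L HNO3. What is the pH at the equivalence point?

5.19

n(NH3) = 0.2081 x 0.02077 = 0.004322 mol; V(HNO3) at equivalence = 0.004322/0.1143 = 0.03781 L.
At equivalence the base is fully converted to NH4+; total volume = 0.05858 L, so [NH4+] = 0.004322/0.05858 = 0.07378 M.
Ka(NH4+) = Kw/Kb = 1.0e-14 / 1.8 x 10^-5 = 5.56e-10.
[H^+] = sqrt(Ka x [NH4+]) = sqrt(5.56e-10 x 0.07378) = 6.40e-6 M.
pH = -log(6.40e-6) = 5.19.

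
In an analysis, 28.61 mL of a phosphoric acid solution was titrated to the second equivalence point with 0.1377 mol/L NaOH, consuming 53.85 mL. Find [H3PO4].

0.130 M

n(NaOH) = 0.1377 x 0.05385 = 0.007415 mol.
At the second equivalence point, 2 mol OH^- react per mol H3PO4, so n(H3PO4) = 0.007415 / 2 = 0.003708 mol.
[H3PO4] = 0.003708 / 0.02861 L = 0.130 M.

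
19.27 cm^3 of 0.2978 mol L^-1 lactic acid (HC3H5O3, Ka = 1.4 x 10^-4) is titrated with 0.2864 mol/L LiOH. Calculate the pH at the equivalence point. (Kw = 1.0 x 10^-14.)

n(HC3H5O3) = 0.2978 x 0.01927 = 0.005739 mol; V(LiOH) at equivalence = 0.005739/0.2864 = 0.02004 L.
At equivalence all the acid is converted to C3H5O3-; total volume = 0.01927 + 0.02004 = 0.03931 L, so [C3H5O3-] = 0.005739/0.03931 = 0.1460 M.
Kb = Kw/Ka = 1.0e-14 / 1.4 x 10^-4 = 7.14e-11.
[OH^-] = sqrt(Kb x [C3H5O3-]) = sqrt(7.14e-11 x 0.1460) = 3.23e-6 M.
pOH = 5.49, so pH = 14.00 - 5.49 = 8.51.

8.51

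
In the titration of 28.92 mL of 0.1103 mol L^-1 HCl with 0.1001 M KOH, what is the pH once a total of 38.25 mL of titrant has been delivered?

11.98

n(acid) = 0.1103 x 0.02892 = 0.003190 mol; n(KOH) added = 0.1001 x 0.03825 = 0.003829 mol.
Base is in excess by 0.003829 - 0.003190 = 0.0006389 mol in a total volume of 0.06717 L.
[OH^-] = 0.0006389/0.06717 = 0.009512 M, so pOH = 2.02 and pH = 14.00 - 2.02 = 11.98.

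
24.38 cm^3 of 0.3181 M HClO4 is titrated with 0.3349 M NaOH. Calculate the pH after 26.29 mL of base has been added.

12.32

n(acid) = 0.3181 x 0.02438 = 0.007755 mol; n(NaOH) added = 0.3349 x 0.02629 = 0.008805 mol.
Base is in excess by 0.008805 - 0.007755 = 0.001049 mol in a total volume of 0.05067 L.
[OH^-] = 0.001049/0.05067 = 0.02071 M, so pOH = 1.68 and pH = 14.00 - 1.68 = 12.32.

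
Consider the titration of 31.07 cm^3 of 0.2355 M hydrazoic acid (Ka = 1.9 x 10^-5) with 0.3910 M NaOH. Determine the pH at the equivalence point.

n(HN3) = 0.2355 x 0.03107 = 0.007317 mol; V(NaOH) at equivalence = 0.007317/0.3910 = 0.01871 L.
At equivalence all the acid is converted to N3-; total volume = 0.03107 + 0.01871 = 0.04978 L, so [N3-] = 0.007317/0.04978 = 0.1470 M.
Kb = Kw/Ka = 1.0e-14 / 1.9 x 10^-5 = 5.26e-10.
[OH^-] = sqrt(Kb x [N3-]) = sqrt(5.26e-10 x 0.1470) = 8.80e-6 M.
pOH = 5.06, so pH = 14.00 - 5.06 = 8.94.

8.94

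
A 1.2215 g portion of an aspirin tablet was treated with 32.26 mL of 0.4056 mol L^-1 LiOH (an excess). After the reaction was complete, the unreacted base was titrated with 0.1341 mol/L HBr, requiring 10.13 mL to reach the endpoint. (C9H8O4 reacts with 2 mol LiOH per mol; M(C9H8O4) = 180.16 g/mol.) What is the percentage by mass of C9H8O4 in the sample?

Total n(LiOH) added = 0.4056 x 0.03226 = 0.01308 mol.
n(HBr) used = 0.1341 x 0.01013 = 0.001358 mol, which equals the excess n(LiOH).
So n(LiOH) consumed by the sample = 0.01308 - 0.001358 = 0.01173 mol.
n(C9H8O4) = 0.01173 / 2 = 0.005863 mol.
mass C9H8O4 = 0.005863 x 180.16 = 1.056 g, so %C9H8O4 = 1.056/1.2215 x 100 = 86.5%.

86.5%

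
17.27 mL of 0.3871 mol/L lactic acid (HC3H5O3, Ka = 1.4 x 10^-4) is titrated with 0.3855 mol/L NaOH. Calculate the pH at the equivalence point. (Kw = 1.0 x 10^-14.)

8.57

n(HC3H5O3) = 0.3871 x 0.01727 = 0.006685 mol; V(NaOH) at equivalence = 0.006685/0.3855 = 0.01734 L.
At equivalence all the acid is converted to C3H5O3-; total volume = 0.01727 + 0.01734 = 0.03461 L, so [C3H5O3-] = 0.006685/0.03461 = 0.1931 M.
Kb = Kw/Ka = 1.0e-14 / 1.4 x 10^-4 = 7.14e-11.
[OH^-] = sqrt(Kb x [C3H5O3-]) = sqrt(7.14e-11 x 0.1931) = 3.71e-6 M.
pOH = 5.43, so pH = 14.00 - 5.43 = 8.57.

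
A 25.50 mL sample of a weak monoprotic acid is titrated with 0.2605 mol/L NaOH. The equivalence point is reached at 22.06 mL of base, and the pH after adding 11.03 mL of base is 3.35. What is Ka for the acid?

4.5 x 10^-4

11.03 mL is half of the equivalence volume, so this is the half-equivalence point where [HA] = [A^-].
At half-equivalence pH = pKa, so pKa = 3.35.
Ka = 10^(-3.35) = 4.5 x 10^-4.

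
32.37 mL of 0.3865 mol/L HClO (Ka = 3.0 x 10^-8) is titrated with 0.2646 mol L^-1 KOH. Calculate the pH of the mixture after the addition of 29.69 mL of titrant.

Initial n(HClO) = 0.3865 x 0.03237 = 0.01251 mol.
n(KOH) added = 0.2646 x 0.02969 = 0.007856 mol, converting that many moles of HClO to ClO-.
Remaining n(HClO) = 0.004655 mol; n(ClO-) = 0.007856 mol.
By Henderson-Hasselbalch, pH = pKa + log([A^-]/[HA]) = 7.52 + log(0.007856/0.004655) = 7.52 + (+0.23) = 7.75.

7.75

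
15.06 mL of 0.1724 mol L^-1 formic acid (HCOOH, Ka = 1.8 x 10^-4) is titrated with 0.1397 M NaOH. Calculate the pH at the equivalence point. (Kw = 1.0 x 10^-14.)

n(HCOOH) = 0.1724 x 0.01506 = 0.002596 mol; V(NaOH) at equivalence = 0.002596/0.1397 = 0.01859 L.
At equivalence all the acid is converted to HCOO-; total volume = 0.01506 + 0.01859 = 0.03365 L, so [HCOO-] = 0.002596/0.03365 = 0.07717 M.
Kb = Kw/Ka = 1.0e-14 / 1.8 x 10^-4 = 5.56e-11.
[OH^-] = sqrt(Kb x [HCOO-]) = sqrt(5.56e-11 x 0.07717) = 2.07e-6 M.
pOH = 5.68, so pH = 14.00 - 5.68 = 8.32.

8.32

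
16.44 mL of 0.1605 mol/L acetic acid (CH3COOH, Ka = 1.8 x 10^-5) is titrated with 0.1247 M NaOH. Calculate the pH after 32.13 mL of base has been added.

n(acid) = 0.1605 x 0.01644 = 0.002639 mol; n(NaOH) added = 0.1247 x 0.03213 = 0.004007 mol.
Base is in excess by 0.004007 - 0.002639 = 0.001368 mol in a total volume of 0.04857 L.
[OH^-] = 0.001368/0.04857 = 0.02817 M, so pOH = 1.55 and pH = 14.00 - 1.55 = 12.45.

12.45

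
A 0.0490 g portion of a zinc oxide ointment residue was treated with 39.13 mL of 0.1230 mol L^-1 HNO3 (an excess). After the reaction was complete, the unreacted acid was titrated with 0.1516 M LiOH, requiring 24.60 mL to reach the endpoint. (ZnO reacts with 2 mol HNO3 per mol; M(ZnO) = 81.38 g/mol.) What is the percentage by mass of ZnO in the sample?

Total n(HNO3) added = 0.1230 x 0.03913 = 0.004813 mol.
n(LiOH) used = 0.1516 x 0.02460 = 0.003729 mol, which equals the excess n(HNO3).
So n(HNO3) consumed by the sample = 0.004813 - 0.003729 = 0.001084 mol.
n(ZnO) = 0.001084 / 2 = 0.0005418 mol.
mass ZnO = 0.0005418 x 81.38 = 0.04409 g, so %ZnO = 0.04409/0.0490 x 100 = 90.0%.

90.0%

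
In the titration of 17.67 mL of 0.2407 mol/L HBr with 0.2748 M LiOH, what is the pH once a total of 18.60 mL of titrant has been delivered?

n(acid) = 0.2407 x 0.01767 = 0.004253 mol; n(LiOH) added = 0.2748 x 0.01860 = 0.005111 mol.
Base is in excess by 0.005111 - 0.004253 = 0.0008581 mol in a total volume of 0.03627 L.
[OH^-] = 0.0008581/0.03627 = 0.02366 M, so pOH = 1.63 and pH = 14.00 - 1.63 = 12.37.

12.37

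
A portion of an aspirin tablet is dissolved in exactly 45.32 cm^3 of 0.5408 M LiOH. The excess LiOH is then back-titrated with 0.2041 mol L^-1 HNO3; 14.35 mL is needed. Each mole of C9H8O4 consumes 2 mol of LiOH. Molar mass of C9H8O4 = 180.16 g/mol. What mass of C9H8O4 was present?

Total n(LiOH) added = 0.5408 x 0.04532 = 0.02451 mol.
n(HNO3) used = 0.2041 x 0.01435 = 0.002929 mol, which equals the excess n(LiOH).
So n(LiOH) consumed by the sample = 0.02451 - 0.002929 = 0.02158 mol.
n(C9H8O4) = 0.02158 / 2 = 0.01079 mol.
mass = 0.01079 mol x 180.16 g/mol = 1.94 g.

1.94 g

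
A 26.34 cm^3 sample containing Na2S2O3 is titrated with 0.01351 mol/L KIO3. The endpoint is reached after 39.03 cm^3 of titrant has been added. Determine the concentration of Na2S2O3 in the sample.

n(KIO3) = 0.01351 x 0.03903 = 0.0005273 mol.
From the balanced equation, 1 mol KIO3 reacts with 6 mol Na2S2O3, so n(Na2S2O3) = 0.0005273 x 6/1 = 0.003164 mol.
[Na2S2O3] = 0.003164 / 0.02634 L = 0.120 M.

0.120 M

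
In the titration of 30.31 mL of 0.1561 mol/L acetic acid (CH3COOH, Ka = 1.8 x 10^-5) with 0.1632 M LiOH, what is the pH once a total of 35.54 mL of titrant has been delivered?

12.21

n(acid) = 0.1561 x 0.03031 = 0.004731 mol; n(LiOH) added = 0.1632 x 0.03554 = 0.005800 mol.
Base is in excess by 0.005800 - 0.004731 = 0.001069 mol in a total volume of 0.06585 L.
[OH^-] = 0.001069/0.06585 = 0.01623 M, so pOH = 1.79 and pH = 14.00 - 1.79 = 12.21.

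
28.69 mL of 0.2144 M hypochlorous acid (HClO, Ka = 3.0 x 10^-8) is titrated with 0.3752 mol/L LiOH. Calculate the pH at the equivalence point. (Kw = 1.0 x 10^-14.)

10.33

n(HClO) = 0.2144 x 0.02869 = 0.006151 mol; V(LiOH) at equivalence = 0.006151/0.3752 = 0.01639 L.
At equivalence all the acid is converted to ClO-; total volume = 0.02869 + 0.01639 = 0.04508 L, so [ClO-] = 0.006151/0.04508 = 0.1364 M.
Kb = Kw/Ka = 1.0e-14 / 3.0 x 10^-8 = 3.33e-7.
[OH^-] = sqrt(Kb x [ClO-]) = sqrt(3.33e-7 x 0.1364) = 0.000213 M.
pOH = 3.67, so pH = 14.00 - 3.67 = 10.33.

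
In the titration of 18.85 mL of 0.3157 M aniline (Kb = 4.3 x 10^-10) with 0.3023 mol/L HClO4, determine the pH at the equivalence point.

2.72

n(C6H5NH2) = 0.3157 x 0.01885 = 0.005951 mol; V(HClO4) at equivalence = 0.005951/0.3023 = 0.01969 L.
At equivalence the base is fully converted to C6H5NH3+; total volume = 0.03854 L, so [C6H5NH3+] = 0.005951/0.03854 = 0.1544 M.
Ka(C6H5NH3+) = Kw/Kb = 1.0e-14 / 4.3 x 10^-10 = 2.33e-5.
[H^+] = sqrt(Ka x [C6H5NH3+]) = sqrt(2.33e-5 x 0.1544) = 0.00190 M.
pH = -log(0.00190) = 2.72.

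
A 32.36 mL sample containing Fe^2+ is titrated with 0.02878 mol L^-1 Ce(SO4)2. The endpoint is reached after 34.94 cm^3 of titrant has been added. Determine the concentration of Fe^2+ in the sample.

n(Ce(SO4)2) = 0.02878 x 0.03494 = 0.001006 mol.
From the balanced equation, 1 mol Ce(SO4)2 reacts with 1 mol Fe^2+, so n(Fe^2+) = 0.001006 x 1/1 = 0.001006 mol.
[Fe^2+] = 0.001006 / 0.03236 L = 0.0311 M.

0.0311 M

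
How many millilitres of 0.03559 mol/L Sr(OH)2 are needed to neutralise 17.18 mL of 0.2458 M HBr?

59.3 mL

n(HBr) = 0.2458 mol/L x 0.01718 L = 0.004223 mol.
The neutralisation is 2 HBr : 1 Sr(OH)2, so n(Sr(OH)2) = 0.004223 x 1/2 = 0.002111 mol.
V(Sr(OH)2) = 0.002111 / 0.03559 = 0.05933 L = 59.3 mL.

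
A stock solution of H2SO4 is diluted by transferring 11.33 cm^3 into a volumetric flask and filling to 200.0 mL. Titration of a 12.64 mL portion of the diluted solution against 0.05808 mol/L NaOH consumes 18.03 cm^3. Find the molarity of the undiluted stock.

0.731 M

n(NaOH) = 0.05808 x 0.01803 = 0.001047 mol.
n(H2SO4) in the aliquot = 0.001047 x 1/2 = 0.0005236 mol.
[diluted H2SO4] = 0.0005236 / 0.01264 = 0.04142 M.
Dilution factor = 200.0/11.33 = 17.65, so [stock] = 0.04142 x 17.65 = 0.731 M.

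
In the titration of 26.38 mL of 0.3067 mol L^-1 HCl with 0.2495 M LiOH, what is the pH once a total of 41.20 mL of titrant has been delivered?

n(acid) = 0.3067 x 0.02638 = 0.008091 mol; n(LiOH) added = 0.2495 x 0.04120 = 0.01028 mol.
Base is in excess by 0.01028 - 0.008091 = 0.002189 mol in a total volume of 0.06758 L.
[OH^-] = 0.002189/0.06758 = 0.03239 M, so pOH = 1.49 and pH = 14.00 - 1.49 = 12.51.

12.51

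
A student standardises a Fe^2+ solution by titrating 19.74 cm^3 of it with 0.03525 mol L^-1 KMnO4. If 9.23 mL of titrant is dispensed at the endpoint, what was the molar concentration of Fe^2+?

n(KMnO4) = 0.03525 x 0.009230 = 0.0003254 mol.
From the balanced equation, 1 mol KMnO4 reacts with 5 mol Fe^2+, so n(Fe^2+) = 0.0003254 x 5/1 = 0.001627 mol.
[Fe^2+] = 0.001627 / 0.01974 L = 0.0824 M.

0.0824 M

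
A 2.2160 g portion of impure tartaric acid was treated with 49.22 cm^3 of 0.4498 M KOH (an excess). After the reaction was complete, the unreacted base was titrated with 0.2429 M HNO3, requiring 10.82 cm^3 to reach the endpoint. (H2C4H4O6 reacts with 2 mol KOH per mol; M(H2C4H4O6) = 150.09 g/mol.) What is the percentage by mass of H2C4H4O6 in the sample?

66.1%

Total n(KOH) added = 0.4498 x 0.04922 = 0.02214 mol.
n(HNO3) used = 0.2429 x 0.01082 = 0.002628 mol, which equals the excess n(KOH).
So n(KOH) consumed by the sample = 0.02214 - 0.002628 = 0.01951 mol.
n(H2C4H4O6) = 0.01951 / 2 = 0.009755 mol.
mass H2C4H4O6 = 0.009755 x 150.09 = 1.464 g, so %H2C4H4O6 = 1.464/2.2160 x 100 = 66.1%.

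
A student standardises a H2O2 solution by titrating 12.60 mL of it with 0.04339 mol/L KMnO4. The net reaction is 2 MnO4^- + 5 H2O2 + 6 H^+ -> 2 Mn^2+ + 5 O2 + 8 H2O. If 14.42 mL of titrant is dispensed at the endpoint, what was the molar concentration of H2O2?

n(KMnO4) = 0.04339 x 0.01442 = 0.0006257 mol.
From the balanced equation, 2 mol KMnO4 reacts with 5 mol H2O2, so n(H2O2) = 0.0006257 x 5/2 = 0.001564 mol.
[H2O2] = 0.001564 / 0.01260 L = 0.124 M.

0.124 M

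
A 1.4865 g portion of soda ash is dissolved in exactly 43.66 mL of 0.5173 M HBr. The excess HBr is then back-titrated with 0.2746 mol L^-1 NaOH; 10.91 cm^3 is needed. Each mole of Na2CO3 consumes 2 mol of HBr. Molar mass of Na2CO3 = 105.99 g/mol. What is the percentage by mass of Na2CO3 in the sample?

Total n(HBr) added = 0.5173 x 0.04366 = 0.02259 mol.
n(NaOH) used = 0.2746 x 0.01091 = 0.002996 mol, which equals the excess n(HBr).
So n(HBr) consumed by the sample = 0.02259 - 0.002996 = 0.01959 mol.
n(Na2CO3) = 0.01959 / 2 = 0.009795 mol.
mass Na2CO3 = 0.009795 x 105.99 = 1.038 g, so %Na2CO3 = 1.038/1.4865 x 100 = 69.8%.

69.8%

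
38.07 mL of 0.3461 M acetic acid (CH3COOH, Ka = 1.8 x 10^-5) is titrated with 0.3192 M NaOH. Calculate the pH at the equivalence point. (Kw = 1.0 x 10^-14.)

8.98

n(CH3COOH) = 0.3461 x 0.03807 = 0.01318 mol; V(NaOH) at equivalence = 0.01318/0.3192 = 0.04128 L.
At equivalence all the acid is converted to CH3COO-; total volume = 0.03807 + 0.04128 = 0.07935 L, so [CH3COO-] = 0.01318/0.07935 = 0.1661 M.
Kb = Kw/Ka = 1.0e-14 / 1.8 x 10^-5 = 5.56e-10.
[OH^-] = sqrt(Kb x [CH3COO-]) = sqrt(5.56e-10 x 0.1661) = 9.60e-6 M.
pOH = 5.02, so pH = 14.00 - 5.02 = 8.98.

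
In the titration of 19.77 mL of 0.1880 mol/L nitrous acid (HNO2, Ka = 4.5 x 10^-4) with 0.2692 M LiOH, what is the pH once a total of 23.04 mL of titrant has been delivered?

12.76

n(acid) = 0.1880 x 0.01977 = 0.003717 mol; n(LiOH) added = 0.2692 x 0.02304 = 0.006202 mol.
Base is in excess by 0.006202 - 0.003717 = 0.002486 mol in a total volume of 0.04281 L.
[OH^-] = 0.002486/0.04281 = 0.05806 M, so pOH = 1.24 and pH = 14.00 - 1.24 = 12.76.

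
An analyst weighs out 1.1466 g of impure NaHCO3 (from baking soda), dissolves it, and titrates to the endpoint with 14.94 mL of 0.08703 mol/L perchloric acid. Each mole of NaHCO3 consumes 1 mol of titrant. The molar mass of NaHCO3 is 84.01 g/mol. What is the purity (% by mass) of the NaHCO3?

n(HClO4) = 0.08703 x 0.01494 = 0.001300 mol.
n(NaHCO3) = 0.001300 / 1 = 0.001300 mol.
mass of NaHCO3 = 0.001300 x 84.01 = 0.1092 g.
% purity = 0.1092 / 1.1466 x 100 = 9.53%.

9.53%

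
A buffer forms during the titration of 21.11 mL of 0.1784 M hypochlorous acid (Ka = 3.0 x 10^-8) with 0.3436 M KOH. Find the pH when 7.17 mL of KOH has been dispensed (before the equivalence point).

7.80

Initial n(HClO) = 0.1784 x 0.02111 = 0.003766 mol.
n(KOH) added = 0.3436 x 0.007170 = 0.002464 mol, converting that many moles of HClO to ClO-.
Remaining n(HClO) = 0.001302 mol; n(ClO-) = 0.002464 mol.
By Henderson-Hasselbalch, pH = pKa + log([A^-]/[HA]) = 7.52 + log(0.002464/0.001302) = 7.52 + (+0.28) = 7.80.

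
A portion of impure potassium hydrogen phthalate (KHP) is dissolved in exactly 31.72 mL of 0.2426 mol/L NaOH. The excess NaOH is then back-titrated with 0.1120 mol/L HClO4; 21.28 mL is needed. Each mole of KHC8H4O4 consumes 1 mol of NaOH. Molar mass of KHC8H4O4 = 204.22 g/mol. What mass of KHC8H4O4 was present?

1.08 g

Total n(NaOH) added = 0.2426 x 0.03172 = 0.007695 mol.
n(HClO4) used = 0.1120 x 0.02128 = 0.002383 mol, which equals the excess n(NaOH).
So n(NaOH) consumed by the sample = 0.007695 - 0.002383 = 0.005312 mol.
n(KHC8H4O4) = 0.005312 / 1 = 0.005312 mol.
mass = 0.005312 mol x 204.22 g/mol = 1.08 g.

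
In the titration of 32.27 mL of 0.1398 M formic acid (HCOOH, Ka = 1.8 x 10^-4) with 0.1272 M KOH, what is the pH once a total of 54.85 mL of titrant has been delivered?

n(acid) = 0.1398 x 0.03227 = 0.004511 mol; n(KOH) added = 0.1272 x 0.05485 = 0.006977 mol.
Base is in excess by 0.006977 - 0.004511 = 0.002466 mol in a total volume of 0.08712 L.
[OH^-] = 0.002466/0.08712 = 0.02830 M, so pOH = 1.55 and pH = 14.00 - 1.55 = 12.45.

12.45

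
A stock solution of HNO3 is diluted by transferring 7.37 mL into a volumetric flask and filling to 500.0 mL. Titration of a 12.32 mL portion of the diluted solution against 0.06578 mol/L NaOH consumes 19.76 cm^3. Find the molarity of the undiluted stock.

n(NaOH) = 0.06578 x 0.01976 = 0.001300 mol.
n(HNO3) in the aliquot = 0.001300 mol.
[diluted HNO3] = 0.001300 / 0.01232 = 0.1055 M.
Dilution factor = 500.0/7.370 = 67.84, so [stock] = 0.1055 x 67.84 = 7.16 M.

7.16 M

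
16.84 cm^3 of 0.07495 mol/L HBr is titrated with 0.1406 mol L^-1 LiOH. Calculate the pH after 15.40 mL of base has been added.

n(acid) = 0.07495 x 0.01684 = 0.001262 mol; n(LiOH) added = 0.1406 x 0.01540 = 0.002165 mol.
Base is in excess by 0.002165 - 0.001262 = 0.0009031 mol in a total volume of 0.03224 L.
[OH^-] = 0.0009031/0.03224 = 0.02801 M, so pOH = 1.55 and pH = 14.00 - 1.55 = 12.45.

12.45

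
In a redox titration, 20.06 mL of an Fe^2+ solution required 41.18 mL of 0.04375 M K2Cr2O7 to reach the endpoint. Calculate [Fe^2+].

0.539 M

n(K2Cr2O7) = 0.04375 x 0.04118 = 0.001802 mol.
From the balanced equation, 1 mol K2Cr2O7 reacts with 6 mol Fe^2+, so n(Fe^2+) = 0.001802 x 6/1 = 0.01081 mol.
[Fe^2+] = 0.01081 / 0.02006 L = 0.539 M.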